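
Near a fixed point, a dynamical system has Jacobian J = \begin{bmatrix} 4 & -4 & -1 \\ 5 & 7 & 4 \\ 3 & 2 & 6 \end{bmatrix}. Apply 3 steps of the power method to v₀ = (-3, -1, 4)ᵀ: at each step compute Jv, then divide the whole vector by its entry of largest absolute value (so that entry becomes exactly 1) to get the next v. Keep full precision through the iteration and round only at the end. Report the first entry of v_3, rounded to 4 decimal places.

Jv0 = (-12.00000, -6.00000, 13.00000); divide by 13.00000 → v1 = (-0.92308, -0.46154, 1.00000)
Jv1 = (-2.84615, -3.84615, 2.30769); divide by -3.84615 → v2 = (0.74000, 1.00000, -0.60000)
Jv2 = (-0.44000, 8.30000, 0.62000); divide by 8.30000 → v3 = (-0.05301, 1.00000, 0.07470)
Requested entry of v3: 22/-415 = -0.0530

-0.0530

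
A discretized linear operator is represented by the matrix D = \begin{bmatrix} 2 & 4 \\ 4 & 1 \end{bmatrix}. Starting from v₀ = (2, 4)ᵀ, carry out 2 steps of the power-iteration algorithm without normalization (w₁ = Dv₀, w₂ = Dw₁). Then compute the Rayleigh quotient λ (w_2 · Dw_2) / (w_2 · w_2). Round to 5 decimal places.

5.47384

w1 = Dv₀ = (2·2 + 4·4; 4·2 + 1·4) = (20, 12)
w2 = Dw1 = (2·20 + 4·12; 4·20 + 1·12) = (88, 92)
Dw2 = (544, 444)
w2·Dw2 = 88·544 + 92·444 = 88720; w2·w2 = 88·88 + 92·92 = 16208
λ ≈ 88720/16208 = 5.47384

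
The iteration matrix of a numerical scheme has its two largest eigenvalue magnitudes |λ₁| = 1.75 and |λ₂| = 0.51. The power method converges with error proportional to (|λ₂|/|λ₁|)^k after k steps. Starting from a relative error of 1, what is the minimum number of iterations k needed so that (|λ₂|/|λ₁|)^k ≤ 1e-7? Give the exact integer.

14

|λ₂/λ₁| = 0.51/1.75 = 0.29143
Need k ≥ ln(1e-7) / ln(0.29143) = -16.1181 / -1.2330 ≈ 13.073
Smallest integer k satisfying the bound: 14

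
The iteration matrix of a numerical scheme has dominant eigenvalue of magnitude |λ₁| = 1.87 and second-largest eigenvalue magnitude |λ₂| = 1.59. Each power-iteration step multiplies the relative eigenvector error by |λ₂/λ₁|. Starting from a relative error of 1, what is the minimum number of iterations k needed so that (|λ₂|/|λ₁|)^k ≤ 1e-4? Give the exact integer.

|λ₂/λ₁| = 1.59/1.87 = 0.85027
Need k ≥ ln(1e-4) / ln(0.85027) = -9.2103 / -0.1622 ≈ 56.782
Smallest integer k satisfying the bound: 57

57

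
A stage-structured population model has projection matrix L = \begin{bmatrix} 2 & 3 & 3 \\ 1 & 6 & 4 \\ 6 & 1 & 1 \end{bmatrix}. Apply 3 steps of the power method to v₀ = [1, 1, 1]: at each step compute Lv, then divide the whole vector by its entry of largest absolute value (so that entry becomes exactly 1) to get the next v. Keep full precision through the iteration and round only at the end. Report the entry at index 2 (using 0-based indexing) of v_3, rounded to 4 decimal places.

Lv0 = (8.00000, 11.00000, 8.00000); divide by 11.00000 → v1 = (0.72727, 1.00000, 0.72727)
Lv1 = (6.63636, 9.63636, 6.09091); divide by 9.63636 → v2 = (0.68868, 1.00000, 0.63208)
Lv2 = (6.27358, 9.21698, 5.76415); divide by 9.21698 → v3 = (0.68066, 1.00000, 0.62538)
Requested entry of v3: 611/977 = 0.6254

0.6254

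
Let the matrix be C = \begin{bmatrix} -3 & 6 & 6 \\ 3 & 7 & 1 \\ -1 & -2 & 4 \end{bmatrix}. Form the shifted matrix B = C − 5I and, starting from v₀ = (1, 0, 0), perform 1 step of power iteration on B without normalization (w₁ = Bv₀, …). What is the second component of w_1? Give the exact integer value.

B = C − 5I has rows (-8, 6, 6); (3, 2, 1); (-1, -2, -1)
w1 = Bv₀ = ((-8)·1 + 6·0 + 6·0; 3·1 + 2·0 + 1·0; (-1)·1 + (-2)·0 + (-1)·0) = (-8, 3, -1)
Requested component of w1: 3

3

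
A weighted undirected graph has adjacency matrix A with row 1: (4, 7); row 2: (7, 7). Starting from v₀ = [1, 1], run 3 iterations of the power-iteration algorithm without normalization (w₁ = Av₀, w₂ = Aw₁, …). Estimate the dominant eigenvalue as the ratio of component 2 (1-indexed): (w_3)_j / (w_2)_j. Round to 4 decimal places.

λ ≈ 12.6800

w1 = Av₀ = (4·1 + 7·1; 7·1 + 7·1) = (11, 14)
w2 = Aw1 = (4·11 + 7·14; 7·11 + 7·14) = (142, 175)
w3 = Aw2 = (1793, 2219)
Ratio at component: 2219 / 175 = 12.6800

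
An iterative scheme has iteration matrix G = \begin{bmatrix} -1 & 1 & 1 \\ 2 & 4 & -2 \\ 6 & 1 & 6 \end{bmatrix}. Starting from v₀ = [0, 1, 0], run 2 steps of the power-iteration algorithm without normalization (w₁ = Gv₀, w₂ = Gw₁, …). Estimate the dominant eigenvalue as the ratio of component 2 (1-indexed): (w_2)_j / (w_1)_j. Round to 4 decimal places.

w1 = Gv₀ = ((-1)·0 + 1·1 + 1·0; 2·0 + 4·1 + (-2)·0; 6·0 + 1·1 + 6·0) = (1, 4, 1)
w2 = Gw1 = ((-1)·1 + 1·4 + 1·1; 2·1 + 4·4 + (-2)·1; 6·1 + 1·4 + 6·1) = (4, 16, 16)
Ratio at component: 16 / 4 = 4.0000

λ ≈ 4.0000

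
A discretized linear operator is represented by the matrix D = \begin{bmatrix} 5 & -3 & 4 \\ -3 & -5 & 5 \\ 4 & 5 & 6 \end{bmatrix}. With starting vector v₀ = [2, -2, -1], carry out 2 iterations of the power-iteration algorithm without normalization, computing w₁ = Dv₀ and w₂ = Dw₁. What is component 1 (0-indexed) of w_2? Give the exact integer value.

w1 = Dv₀ = (12, -1, -8)
w2 = Dw1 = (31, -71, -5)
The requested component of w2 is -71.

-71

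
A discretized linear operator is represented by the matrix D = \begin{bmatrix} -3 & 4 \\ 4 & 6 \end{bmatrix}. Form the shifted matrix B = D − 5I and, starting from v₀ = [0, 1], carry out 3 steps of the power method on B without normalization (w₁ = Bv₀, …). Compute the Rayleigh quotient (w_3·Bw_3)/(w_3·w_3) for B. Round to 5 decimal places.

B = D − 5I has rows (-8, 4); (4, 1)
w1 = Bv₀ = ((-8)·0 + 4·1; 4·0 + 1·1) = (4, 1)
w2 = Bw1 = ((-8)·4 + 4·1; 4·4 + 1·1) = (-28, 17)
w3 = Bw2 = (292, -95)
Bw3 = (-2716, 1073)
w3·Bw3 = -895007; w3·w3 = 94289; μ ≈ -895007/94289 = -9.49217

μ ≈ -9.49217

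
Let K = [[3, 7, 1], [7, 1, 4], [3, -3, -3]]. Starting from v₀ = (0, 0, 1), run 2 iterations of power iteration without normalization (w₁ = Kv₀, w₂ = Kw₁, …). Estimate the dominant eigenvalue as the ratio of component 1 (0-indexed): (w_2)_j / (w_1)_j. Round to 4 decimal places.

w1 = Kv₀ = (3·0 + 7·0 + 1·1; 7·0 + 1·0 + 4·1; 3·0 + (-3)·0 + (-3)·1) = (1, 4, -3)
w2 = Kw1 = (3·1 + 7·4 + 1·(-3); 7·1 + 1·4 + 4·(-3); 3·1 + (-3)·4 + (-3)·(-3)) = (28, -1, 0)
Ratio at component: -1 / 4 = -0.2500

λ ≈ -0.2500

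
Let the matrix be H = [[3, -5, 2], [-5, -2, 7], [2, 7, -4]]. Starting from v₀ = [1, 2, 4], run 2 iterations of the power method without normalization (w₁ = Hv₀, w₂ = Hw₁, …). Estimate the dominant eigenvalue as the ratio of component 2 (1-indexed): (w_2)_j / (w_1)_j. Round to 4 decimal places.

w1 = Hv₀ = (3·1 + (-5)·2 + 2·4; (-5)·1 + (-2)·2 + 7·4; 2·1 + 7·2 + (-4)·4) = (1, 19, 0)
w2 = Hw1 = (3·1 + (-5)·19 + 2·0; (-5)·1 + (-2)·19 + 7·0; 2·1 + 7·19 + (-4)·0) = (-92, -43, 135)
Ratio at component: -43 / 19 = -2.2632

λ ≈ -2.2632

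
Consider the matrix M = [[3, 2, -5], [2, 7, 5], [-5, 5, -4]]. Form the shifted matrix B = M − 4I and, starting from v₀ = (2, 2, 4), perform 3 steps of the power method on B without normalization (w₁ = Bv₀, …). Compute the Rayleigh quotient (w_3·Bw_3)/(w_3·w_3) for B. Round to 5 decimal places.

μ ≈ -12.40487

B = M − 4I has rows (-1, 2, -5); (2, 3, 5); (-5, 5, -8)
w1 = Bv₀ = ((-1)·2 + 2·2 + (-5)·4; 2·2 + 3·2 + 5·4; (-5)·2 + 5·2 + (-8)·4) = (-18, 30, -32)
w2 = Bw1 = ((-1)·(-18) + 2·30 + (-5)·(-32); 2·(-18) + 3·30 + 5·(-32); (-5)·(-18) + 5·30 + (-8)·(-32)) = (238, -106, 496)
w3 = Bw2 = (-2930, 2638, -5688)
Bw3 = (36646, -26386, 73344)
w3·Bw3 = -594159720; w3·w3 = 47897288; μ ≈ -594159720/47897288 = -12.40487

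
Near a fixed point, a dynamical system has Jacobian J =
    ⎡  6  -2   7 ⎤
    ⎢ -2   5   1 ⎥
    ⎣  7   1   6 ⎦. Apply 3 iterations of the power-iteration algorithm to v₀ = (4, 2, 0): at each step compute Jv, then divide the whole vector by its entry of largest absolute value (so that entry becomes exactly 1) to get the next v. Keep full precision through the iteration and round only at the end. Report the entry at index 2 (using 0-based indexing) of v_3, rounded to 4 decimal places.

Jv0 = (20.00000, 2.00000, 30.00000); divide by 30.00000 → v1 = (0.66667, 0.06667, 1.00000)
Jv1 = (10.86667, 0.00000, 10.73333); divide by 10.86667 → v2 = (1.00000, 0.00000, 0.98773)
Jv2 = (12.91411, -1.01227, 12.92638); divide by 12.92638 → v3 = (0.99905, -0.07831, 1.00000)
Requested entry of v3: 4214/4214 = 1.0000

1.0000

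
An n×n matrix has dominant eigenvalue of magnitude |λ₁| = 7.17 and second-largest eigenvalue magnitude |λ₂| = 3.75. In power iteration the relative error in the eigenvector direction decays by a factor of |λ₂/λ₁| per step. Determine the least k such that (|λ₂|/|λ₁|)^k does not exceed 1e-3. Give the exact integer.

11

|λ₂/λ₁| = 3.75/7.17 = 0.52301
Need k ≥ ln(1e-3) / ln(0.52301) = -6.9078 / -0.6481 ≈ 10.658
Smallest integer k satisfying the bound: 11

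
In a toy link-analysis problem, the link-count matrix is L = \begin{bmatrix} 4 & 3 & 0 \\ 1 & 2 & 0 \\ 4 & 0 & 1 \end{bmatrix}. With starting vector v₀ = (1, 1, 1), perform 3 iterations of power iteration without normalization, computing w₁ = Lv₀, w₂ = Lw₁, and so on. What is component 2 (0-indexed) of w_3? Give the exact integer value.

w1 = Lv₀ = (4·1 + 3·1 + 0·1; 1·1 + 2·1 + 0·1; 4·1 + 0·1 + 1·1) = (7, 3, 5)
w2 = Lw1 = (4·7 + 3·3 + 0·5; 1·7 + 2·3 + 0·5; 4·7 + 0·3 + 1·5) = (37, 13, 33)
w3 = Lw2 = (187, 63, 181)
The requested component of w3 is 181.

181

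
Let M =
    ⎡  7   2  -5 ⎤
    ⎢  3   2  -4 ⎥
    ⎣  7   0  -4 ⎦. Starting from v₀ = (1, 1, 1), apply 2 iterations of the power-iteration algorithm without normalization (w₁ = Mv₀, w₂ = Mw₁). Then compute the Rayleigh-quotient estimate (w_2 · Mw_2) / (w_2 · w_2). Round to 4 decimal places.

λ ≈ 2.1876

w1 = Mv₀ = (7·1 + 2·1 + (-5)·1; 3·1 + 2·1 + (-4)·1; 7·1 + 0·1 + (-4)·1) = (4, 1, 3)
w2 = Mw1 = (7·4 + 2·1 + (-5)·3; 3·4 + 2·1 + (-4)·3; 7·4 + 0·1 + (-4)·3) = (15, 2, 16)
Mw2 = (29, -15, 41)
w2·Mw2 = 15·29 + 2·(-15) + 16·41 = 1061; w2·w2 = 15·15 + 2·2 + 16·16 = 485
λ ≈ 1061/485 = 2.1876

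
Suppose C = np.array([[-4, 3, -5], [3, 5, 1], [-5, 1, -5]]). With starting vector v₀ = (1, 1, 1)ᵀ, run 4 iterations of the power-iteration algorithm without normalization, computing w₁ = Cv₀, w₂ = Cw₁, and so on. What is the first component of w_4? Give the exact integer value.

8796

w1 = Cv₀ = ((-4)·1 + 3·1 + (-5)·1; 3·1 + 5·1 + 1·1; (-5)·1 + 1·1 + (-5)·1) = (-6, 9, -9)
w2 = Cw1 = ((-4)·(-6) + 3·9 + (-5)·(-9); 3·(-6) + 5·9 + 1·(-9); (-5)·(-6) + 1·9 + (-5)·(-9)) = (96, 18, 84)
w3 = Cw2 = (-750, 462, -882)
w4 = Cw3 = (8796, -822, 8622)
The requested component of w4 is 8796.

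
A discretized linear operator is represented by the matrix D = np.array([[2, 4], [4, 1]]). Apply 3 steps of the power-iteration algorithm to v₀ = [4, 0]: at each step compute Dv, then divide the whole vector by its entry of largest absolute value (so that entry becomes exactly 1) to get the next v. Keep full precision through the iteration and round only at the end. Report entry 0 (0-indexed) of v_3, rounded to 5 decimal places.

Dv0 = (8.000000, 16.000000); divide by 16.000000 → v1 = (0.500000, 1.000000)
Dv1 = (5.000000, 3.000000); divide by 5.000000 → v2 = (1.000000, 0.600000)
Dv2 = (4.400000, 4.600000); divide by 4.600000 → v3 = (0.956522, 1.000000)
Requested entry of v3: 352/368 = 0.95652

0.95652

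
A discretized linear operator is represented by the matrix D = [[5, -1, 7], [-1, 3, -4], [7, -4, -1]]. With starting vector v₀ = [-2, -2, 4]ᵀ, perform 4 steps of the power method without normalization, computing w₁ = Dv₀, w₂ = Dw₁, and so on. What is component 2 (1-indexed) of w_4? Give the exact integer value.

-6290

w1 = Dv₀ = (5·(-2) + (-1)·(-2) + 7·4; (-1)·(-2) + 3·(-2) + (-4)·4; 7·(-2) + (-4)·(-2) + (-1)·4) = (20, -20, -10)
w2 = Dw1 = (5·20 + (-1)·(-20) + 7·(-10); (-1)·20 + 3·(-20) + (-4)·(-10); 7·20 + (-4)·(-20) + (-1)·(-10)) = (50, -40, 230)
w3 = Dw2 = (1900, -1090, 280)
w4 = Dw3 = (12550, -6290, 17380)
The requested component of w4 is -6290.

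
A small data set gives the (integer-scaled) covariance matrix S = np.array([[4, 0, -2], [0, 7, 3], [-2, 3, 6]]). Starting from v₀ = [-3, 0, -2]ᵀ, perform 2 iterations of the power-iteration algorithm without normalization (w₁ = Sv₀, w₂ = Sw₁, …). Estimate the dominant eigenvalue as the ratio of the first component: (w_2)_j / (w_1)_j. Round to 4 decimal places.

2.5000

w1 = Sv₀ = (4·(-3) + 0·0 + (-2)·(-2); 0·(-3) + 7·0 + 3·(-2); (-2)·(-3) + 3·0 + 6·(-2)) = (-8, -6, -6)
w2 = Sw1 = (4·(-8) + 0·(-6) + (-2)·(-6); 0·(-8) + 7·(-6) + 3·(-6); (-2)·(-8) + 3·(-6) + 6·(-6)) = (-20, -60, -38)
Ratio at component: -20 / -8 = 2.5000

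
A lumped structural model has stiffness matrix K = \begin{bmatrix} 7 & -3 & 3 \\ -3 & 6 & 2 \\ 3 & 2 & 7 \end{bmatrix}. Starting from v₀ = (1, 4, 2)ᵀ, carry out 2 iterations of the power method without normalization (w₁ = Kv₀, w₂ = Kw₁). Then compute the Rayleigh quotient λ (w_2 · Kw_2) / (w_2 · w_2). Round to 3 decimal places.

w1 = Kv₀ = (7·1 + (-3)·4 + 3·2; (-3)·1 + 6·4 + 2·2; 3·1 + 2·4 + 7·2) = (1, 25, 25)
w2 = Kw1 = (7·1 + (-3)·25 + 3·25; (-3)·1 + 6·25 + 2·25; 3·1 + 2·25 + 7·25) = (7, 197, 228)
Kw2 = (142, 1617, 2011)
w2·Kw2 = 7·142 + 197·1617 + 228·2011 = 778051; w2·w2 = 7·7 + 197·197 + 228·228 = 90842
λ ≈ 778051/90842 = 8.565

λ ≈ 8.565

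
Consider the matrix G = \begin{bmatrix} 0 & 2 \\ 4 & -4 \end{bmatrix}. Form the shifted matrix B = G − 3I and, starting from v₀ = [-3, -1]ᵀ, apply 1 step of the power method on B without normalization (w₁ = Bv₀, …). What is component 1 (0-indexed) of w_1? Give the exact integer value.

-5

B = G − 3I has rows (-3, 2); (4, -7)
w1 = Bv₀ = (7, -5)
Requested component of w1: -5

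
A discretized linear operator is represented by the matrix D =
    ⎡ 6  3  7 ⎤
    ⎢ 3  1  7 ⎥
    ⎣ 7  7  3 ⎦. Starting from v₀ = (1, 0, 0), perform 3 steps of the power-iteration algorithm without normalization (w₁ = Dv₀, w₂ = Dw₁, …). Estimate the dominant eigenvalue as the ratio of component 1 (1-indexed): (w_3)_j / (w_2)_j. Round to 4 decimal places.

w1 = Dv₀ = (6·1 + 3·0 + 7·0; 3·1 + 1·0 + 7·0; 7·1 + 7·0 + 3·0) = (6, 3, 7)
w2 = Dw1 = (6·6 + 3·3 + 7·7; 3·6 + 1·3 + 7·7; 7·6 + 7·3 + 3·7) = (94, 70, 84)
w3 = Dw2 = (1362, 940, 1400)
Ratio at component: 1362 / 94 = 14.4894

14.4894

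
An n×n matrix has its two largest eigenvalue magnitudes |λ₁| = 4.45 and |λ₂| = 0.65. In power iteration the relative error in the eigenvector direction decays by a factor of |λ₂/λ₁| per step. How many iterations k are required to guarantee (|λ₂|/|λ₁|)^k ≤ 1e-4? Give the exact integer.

5

|λ₂/λ₁| = 0.65/4.45 = 0.14607
Need k ≥ ln(1e-4) / ln(0.14607) = -9.2103 / -1.9237 ≈ 4.788
Smallest integer k satisfying the bound: 5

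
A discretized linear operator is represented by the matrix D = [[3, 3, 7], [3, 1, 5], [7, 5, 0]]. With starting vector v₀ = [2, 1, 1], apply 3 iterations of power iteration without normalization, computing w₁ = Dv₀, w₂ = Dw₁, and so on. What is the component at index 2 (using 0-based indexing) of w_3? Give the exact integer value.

2294

w1 = Dv₀ = (16, 12, 19)
w2 = Dw1 = (217, 155, 172)
w3 = Dw2 = (2320, 1666, 2294)
The requested component of w3 is 2294.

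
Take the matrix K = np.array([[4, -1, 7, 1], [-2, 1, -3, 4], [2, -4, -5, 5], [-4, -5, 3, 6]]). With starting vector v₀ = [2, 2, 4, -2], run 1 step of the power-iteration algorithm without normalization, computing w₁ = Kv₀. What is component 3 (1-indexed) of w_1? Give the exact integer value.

w1 = Kv₀ = (4·2 + (-1)·2 + 7·4 + 1·(-2); (-2)·2 + 1·2 + (-3)·4 + 4·(-2); 2·2 + (-4)·2 + (-5)·4 + 5·(-2); (-4)·2 + (-5)·2 + 3·4 + 6·(-2)) = (32, -22, -34, -18)
The requested component of w1 is -34.

-34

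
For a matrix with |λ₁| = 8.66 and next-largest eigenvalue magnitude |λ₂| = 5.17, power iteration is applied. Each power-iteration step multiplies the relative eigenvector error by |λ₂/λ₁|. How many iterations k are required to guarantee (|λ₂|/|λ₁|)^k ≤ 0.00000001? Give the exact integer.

|λ₂/λ₁| = 5.17/8.66 = 0.59700
Need k ≥ ln(0.00000001) / ln(0.59700) = -18.4207 / -0.5158 ≈ 35.710
Smallest integer k satisfying the bound: 36

36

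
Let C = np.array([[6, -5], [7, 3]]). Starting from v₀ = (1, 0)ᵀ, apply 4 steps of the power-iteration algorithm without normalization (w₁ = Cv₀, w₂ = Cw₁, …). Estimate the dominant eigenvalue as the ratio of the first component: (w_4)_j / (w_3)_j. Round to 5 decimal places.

w1 = Cv₀ = (6, 7)
w2 = Cw1 = (1, 63)
w3 = Cw2 = (-309, 196)
w4 = Cw3 = (-2834, -1575)
Ratio at component: -2834 / -309 = 9.17152

9.17152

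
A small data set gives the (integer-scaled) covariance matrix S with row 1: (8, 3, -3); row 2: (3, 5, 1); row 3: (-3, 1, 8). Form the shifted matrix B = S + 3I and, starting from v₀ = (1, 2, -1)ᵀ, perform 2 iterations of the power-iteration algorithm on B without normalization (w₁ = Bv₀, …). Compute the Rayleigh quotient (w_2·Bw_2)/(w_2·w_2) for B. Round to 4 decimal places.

B = S + 3I has rows (11, 3, -3); (3, 8, 1); (-3, 1, 11)
w1 = Bv₀ = (11·1 + 3·2 + (-3)·(-1); 3·1 + 8·2 + 1·(-1); (-3)·1 + 1·2 + 11·(-1)) = (20, 18, -12)
w2 = Bw1 = (11·20 + 3·18 + (-3)·(-12); 3·20 + 8·18 + 1·(-12); (-3)·20 + 1·18 + 11·(-12)) = (310, 192, -174)
Bw2 = (4508, 2292, -2652)
w2·Bw2 = 2298992; w2·w2 = 163240; μ ≈ 2298992/163240 = 14.0835

14.0835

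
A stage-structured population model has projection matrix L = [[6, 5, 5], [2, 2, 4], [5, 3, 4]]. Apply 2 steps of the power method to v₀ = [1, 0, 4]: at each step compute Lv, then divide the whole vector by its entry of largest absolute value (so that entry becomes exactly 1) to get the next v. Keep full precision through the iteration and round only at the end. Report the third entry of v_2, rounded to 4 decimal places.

Lv0 = (26.00000, 18.00000, 21.00000); divide by 26.00000 → v1 = (1.00000, 0.69231, 0.80769)
Lv1 = (13.50000, 6.61538, 10.30769); divide by 13.50000 → v2 = (1.00000, 0.49003, 0.76353)
Requested entry of v2: 268/351 = 0.7635

0.7635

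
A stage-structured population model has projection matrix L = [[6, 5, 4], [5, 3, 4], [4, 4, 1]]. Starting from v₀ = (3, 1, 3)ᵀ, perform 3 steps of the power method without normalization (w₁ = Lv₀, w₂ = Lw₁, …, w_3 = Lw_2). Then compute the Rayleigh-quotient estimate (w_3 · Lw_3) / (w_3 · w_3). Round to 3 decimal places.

12.465

w1 = Lv₀ = (6·3 + 5·1 + 4·3; 5·3 + 3·1 + 4·3; 4·3 + 4·1 + 1·3) = (35, 30, 19)
w2 = Lw1 = (6·35 + 5·30 + 4·19; 5·35 + 3·30 + 4·19; 4·35 + 4·30 + 1·19) = (436, 341, 279)
w3 = Lw2 = (5437, 4319, 3387)
Lw3 = (67765, 53690, 42411)
w3·Lw3 = 5437·67765 + 4319·53690 + 3387·42411 = 743971472; w3·w3 = 5437·5437 + 4319·4319 + 3387·3387 = 59686499
λ ≈ 743971472/59686499 = 12.465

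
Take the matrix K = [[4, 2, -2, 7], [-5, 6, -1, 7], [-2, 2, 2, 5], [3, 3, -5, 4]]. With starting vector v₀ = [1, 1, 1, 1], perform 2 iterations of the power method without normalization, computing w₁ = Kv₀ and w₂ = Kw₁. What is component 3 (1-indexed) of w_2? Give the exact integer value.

31

w1 = Kv₀ = (4·1 + 2·1 + (-2)·1 + 7·1; (-5)·1 + 6·1 + (-1)·1 + 7·1; (-2)·1 + 2·1 + 2·1 + 5·1; 3·1 + 3·1 + (-5)·1 + 4·1) = (11, 7, 7, 5)
w2 = Kw1 = (4·11 + 2·7 + (-2)·7 + 7·5; (-5)·11 + 6·7 + (-1)·7 + 7·5; (-2)·11 + 2·7 + 2·7 + 5·5; 3·11 + 3·7 + (-5)·7 + 4·5) = (79, 15, 31, 39)
The requested component of w2 is 31.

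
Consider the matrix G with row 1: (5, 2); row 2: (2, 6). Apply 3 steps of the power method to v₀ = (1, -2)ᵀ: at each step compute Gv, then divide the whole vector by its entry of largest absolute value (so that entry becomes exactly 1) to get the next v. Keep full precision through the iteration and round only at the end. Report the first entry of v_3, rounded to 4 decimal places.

0.5053

Gv0 = (1.00000, -10.00000); divide by -10.00000 → v1 = (-0.10000, 1.00000)
Gv1 = (1.50000, 5.80000); divide by 5.80000 → v2 = (0.25862, 1.00000)
Gv2 = (3.29310, 6.51724); divide by 6.51724 → v3 = (0.50529, 1.00000)
Requested entry of v3: -191/-378 = 0.5053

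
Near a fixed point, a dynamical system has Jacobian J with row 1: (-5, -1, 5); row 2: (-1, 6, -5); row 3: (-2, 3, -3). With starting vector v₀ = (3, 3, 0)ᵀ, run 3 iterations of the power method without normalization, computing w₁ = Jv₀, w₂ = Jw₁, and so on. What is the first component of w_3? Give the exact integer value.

w1 = Jv₀ = (-18, 15, 3)
w2 = Jw1 = (90, 93, 72)
w3 = Jw2 = (-183, 108, -117)
The requested component of w3 is -183.

-183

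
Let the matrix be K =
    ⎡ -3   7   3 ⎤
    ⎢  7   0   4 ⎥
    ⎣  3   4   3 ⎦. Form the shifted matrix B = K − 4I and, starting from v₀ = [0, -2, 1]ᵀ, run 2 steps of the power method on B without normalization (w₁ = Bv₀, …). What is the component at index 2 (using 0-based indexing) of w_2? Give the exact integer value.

B = K − 4I has rows (-7, 7, 3); (7, -4, 4); (3, 4, -1)
w1 = Bv₀ = ((-7)·0 + 7·(-2) + 3·1; 7·0 + (-4)·(-2) + 4·1; 3·0 + 4·(-2) + (-1)·1) = (-11, 12, -9)
w2 = Bw1 = ((-7)·(-11) + 7·12 + 3·(-9); 7·(-11) + (-4)·12 + 4·(-9); 3·(-11) + 4·12 + (-1)·(-9)) = (134, -161, 24)
Requested component of w2: 24

24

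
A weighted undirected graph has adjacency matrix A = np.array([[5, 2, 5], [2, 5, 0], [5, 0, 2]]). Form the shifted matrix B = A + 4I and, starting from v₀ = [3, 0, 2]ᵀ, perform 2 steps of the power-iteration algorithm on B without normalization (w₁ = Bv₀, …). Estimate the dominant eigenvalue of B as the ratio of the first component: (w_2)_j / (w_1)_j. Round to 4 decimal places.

12.9730

B = A + 4I has rows (9, 2, 5); (2, 9, 0); (5, 0, 6)
w1 = Bv₀ = (9·3 + 2·0 + 5·2; 2·3 + 9·0 + 0·2; 5·3 + 0·0 + 6·2) = (37, 6, 27)
w2 = Bw1 = (9·37 + 2·6 + 5·27; 2·37 + 9·6 + 0·27; 5·37 + 0·6 + 6·27) = (480, 128, 347)
Ratio: 480/37 = 12.9730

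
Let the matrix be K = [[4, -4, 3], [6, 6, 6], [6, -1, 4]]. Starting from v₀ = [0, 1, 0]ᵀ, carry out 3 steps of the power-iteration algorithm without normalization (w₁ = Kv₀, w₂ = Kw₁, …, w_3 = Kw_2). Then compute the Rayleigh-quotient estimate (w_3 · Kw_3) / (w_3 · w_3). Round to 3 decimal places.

9.907

w1 = Kv₀ = (-4, 6, -1)
w2 = Kw1 = (-43, 6, -34)
w3 = Kw2 = (-298, -426, -400)
Kw3 = (-688, -6744, -2962)
w3·Kw3 = (-298)·(-688) + (-426)·(-6744) + (-400)·(-2962) = 4262768; w3·w3 = (-298)·(-298) + (-426)·(-426) + (-400)·(-400) = 430280
λ ≈ 4262768/430280 = 9.907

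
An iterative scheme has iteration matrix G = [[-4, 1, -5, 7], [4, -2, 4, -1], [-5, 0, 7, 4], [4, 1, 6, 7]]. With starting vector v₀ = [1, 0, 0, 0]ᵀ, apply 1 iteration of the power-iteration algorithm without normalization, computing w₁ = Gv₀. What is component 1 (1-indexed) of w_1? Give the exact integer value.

-4

w1 = Gv₀ = (-4, 4, -5, 4)
The requested component of w1 is -4.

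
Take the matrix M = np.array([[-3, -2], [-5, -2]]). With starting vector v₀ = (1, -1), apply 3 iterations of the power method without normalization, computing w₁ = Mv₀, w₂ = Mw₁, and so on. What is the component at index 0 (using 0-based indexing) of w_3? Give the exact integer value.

w1 = Mv₀ = ((-3)·1 + (-2)·(-1); (-5)·1 + (-2)·(-1)) = (-1, -3)
w2 = Mw1 = ((-3)·(-1) + (-2)·(-3); (-5)·(-1) + (-2)·(-3)) = (9, 11)
w3 = Mw2 = (-49, -67)
The requested component of w3 is -49.

-49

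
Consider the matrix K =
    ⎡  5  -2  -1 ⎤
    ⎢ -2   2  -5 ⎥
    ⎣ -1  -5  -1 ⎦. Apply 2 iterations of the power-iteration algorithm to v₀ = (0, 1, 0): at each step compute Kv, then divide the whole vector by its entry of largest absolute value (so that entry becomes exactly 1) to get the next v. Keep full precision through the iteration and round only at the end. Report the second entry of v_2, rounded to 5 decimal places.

Kv0 = (-2.000000, 2.000000, -5.000000); divide by -5.000000 → v1 = (0.400000, -0.400000, 1.000000)
Kv1 = (1.800000, -6.600000, 0.600000); divide by -6.600000 → v2 = (-0.272727, 1.000000, -0.090909)
Requested entry of v2: 33/33 = 1.00000

1.00000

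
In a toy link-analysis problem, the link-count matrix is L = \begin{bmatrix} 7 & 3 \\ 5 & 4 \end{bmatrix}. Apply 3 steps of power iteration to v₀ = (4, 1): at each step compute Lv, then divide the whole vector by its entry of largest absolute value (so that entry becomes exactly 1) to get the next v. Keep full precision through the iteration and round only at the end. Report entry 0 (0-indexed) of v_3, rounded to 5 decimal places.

Lv0 = (31.000000, 24.000000); divide by 31.000000 → v1 = (1.000000, 0.774194)
Lv1 = (9.322581, 8.096774); divide by 9.322581 → v2 = (1.000000, 0.868512)
Lv2 = (9.605536, 8.474048); divide by 9.605536 → v3 = (1.000000, 0.882205)
Requested entry of v3: 2776/2776 = 1.00000

1.00000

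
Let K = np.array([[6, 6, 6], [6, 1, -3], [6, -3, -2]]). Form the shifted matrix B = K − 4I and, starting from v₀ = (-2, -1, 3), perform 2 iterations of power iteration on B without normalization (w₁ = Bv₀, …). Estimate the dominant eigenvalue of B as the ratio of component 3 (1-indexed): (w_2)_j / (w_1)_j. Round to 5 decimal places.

B = K − 4I has rows (2, 6, 6); (6, -3, -3); (6, -3, -6)
w1 = Bv₀ = (2·(-2) + 6·(-1) + 6·3; 6·(-2) + (-3)·(-1) + (-3)·3; 6·(-2) + (-3)·(-1) + (-6)·3) = (8, -18, -27)
w2 = Bw1 = (2·8 + 6·(-18) + 6·(-27); 6·8 + (-3)·(-18) + (-3)·(-27); 6·8 + (-3)·(-18) + (-6)·(-27)) = (-254, 183, 264)
Ratio: 264/-27 = -9.77778

μ ≈ -9.77778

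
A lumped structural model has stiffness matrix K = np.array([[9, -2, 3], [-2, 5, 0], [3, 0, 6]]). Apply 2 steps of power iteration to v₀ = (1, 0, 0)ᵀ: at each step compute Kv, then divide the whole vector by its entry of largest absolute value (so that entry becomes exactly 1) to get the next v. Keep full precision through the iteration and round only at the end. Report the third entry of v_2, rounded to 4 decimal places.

Kv0 = (9.00000, -2.00000, 3.00000); divide by 9.00000 → v1 = (1.00000, -0.22222, 0.33333)
Kv1 = (10.44444, -3.11111, 5.00000); divide by 10.44444 → v2 = (1.00000, -0.29787, 0.47872)
Requested entry of v2: 45/94 = 0.4787

0.4787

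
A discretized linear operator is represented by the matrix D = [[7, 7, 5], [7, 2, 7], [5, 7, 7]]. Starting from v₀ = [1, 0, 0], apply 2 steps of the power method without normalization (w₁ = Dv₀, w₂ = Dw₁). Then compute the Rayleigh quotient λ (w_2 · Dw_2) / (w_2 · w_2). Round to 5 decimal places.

λ ≈ 18.06531

w1 = Dv₀ = (7·1 + 7·0 + 5·0; 7·1 + 2·0 + 7·0; 5·1 + 7·0 + 7·0) = (7, 7, 5)
w2 = Dw1 = (7·7 + 7·7 + 5·5; 7·7 + 2·7 + 7·5; 5·7 + 7·7 + 7·5) = (123, 98, 119)
Dw2 = (2142, 1890, 2134)
w2·Dw2 = 123·2142 + 98·1890 + 119·2134 = 702632; w2·w2 = 123·123 + 98·98 + 119·119 = 38894
λ ≈ 702632/38894 = 18.06531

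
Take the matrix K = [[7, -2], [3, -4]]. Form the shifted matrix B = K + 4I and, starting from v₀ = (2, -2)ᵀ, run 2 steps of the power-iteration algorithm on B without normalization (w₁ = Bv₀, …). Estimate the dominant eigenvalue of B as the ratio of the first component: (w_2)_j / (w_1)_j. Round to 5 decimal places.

B = K + 4I has rows (11, -2); (3, 0)
w1 = Bv₀ = (26, 6)
w2 = Bw1 = (274, 78)
Ratio: 274/26 = 10.53846

μ ≈ 10.53846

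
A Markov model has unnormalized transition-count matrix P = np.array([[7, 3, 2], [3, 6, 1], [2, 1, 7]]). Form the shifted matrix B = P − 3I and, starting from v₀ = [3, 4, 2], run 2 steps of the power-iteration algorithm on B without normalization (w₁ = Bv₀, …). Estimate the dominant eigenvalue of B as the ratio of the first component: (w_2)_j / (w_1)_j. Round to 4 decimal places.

7.7500

B = P − 3I has rows (4, 3, 2); (3, 3, 1); (2, 1, 4)
w1 = Bv₀ = (4·3 + 3·4 + 2·2; 3·3 + 3·4 + 1·2; 2·3 + 1·4 + 4·2) = (28, 23, 18)
w2 = Bw1 = (4·28 + 3·23 + 2·18; 3·28 + 3·23 + 1·18; 2·28 + 1·23 + 4·18) = (217, 171, 151)
Ratio: 217/28 = 7.7500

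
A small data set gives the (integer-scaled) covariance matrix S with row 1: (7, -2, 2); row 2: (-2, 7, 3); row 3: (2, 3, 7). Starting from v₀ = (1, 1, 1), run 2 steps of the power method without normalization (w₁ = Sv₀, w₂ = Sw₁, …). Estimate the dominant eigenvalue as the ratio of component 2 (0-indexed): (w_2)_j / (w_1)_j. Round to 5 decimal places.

w1 = Sv₀ = (7·1 + (-2)·1 + 2·1; (-2)·1 + 7·1 + 3·1; 2·1 + 3·1 + 7·1) = (7, 8, 12)
w2 = Sw1 = (7·7 + (-2)·8 + 2·12; (-2)·7 + 7·8 + 3·12; 2·7 + 3·8 + 7·12) = (57, 78, 122)
Ratio at component: 122 / 12 = 10.16667

10.16667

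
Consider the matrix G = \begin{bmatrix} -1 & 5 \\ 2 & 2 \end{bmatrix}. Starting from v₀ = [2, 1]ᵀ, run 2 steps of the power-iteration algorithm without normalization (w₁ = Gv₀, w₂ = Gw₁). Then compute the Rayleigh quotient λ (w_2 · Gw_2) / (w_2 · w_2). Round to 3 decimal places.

λ ≈ 3.154

w1 = Gv₀ = ((-1)·2 + 5·1; 2·2 + 2·1) = (3, 6)
w2 = Gw1 = ((-1)·3 + 5·6; 2·3 + 2·6) = (27, 18)
Gw2 = (63, 90)
w2·Gw2 = 27·63 + 18·90 = 3321; w2·w2 = 27·27 + 18·18 = 1053
λ ≈ 3321/1053 = 3.154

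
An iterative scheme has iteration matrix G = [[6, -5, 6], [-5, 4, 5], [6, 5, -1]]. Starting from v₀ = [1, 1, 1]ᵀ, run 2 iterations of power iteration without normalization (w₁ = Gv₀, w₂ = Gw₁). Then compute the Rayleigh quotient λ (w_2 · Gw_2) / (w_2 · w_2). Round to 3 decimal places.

8.023

w1 = Gv₀ = (7, 4, 10)
w2 = Gw1 = (82, 31, 52)
Gw2 = (649, -26, 595)
w2·Gw2 = 82·649 + 31·(-26) + 52·595 = 83352; w2·w2 = 82·82 + 31·31 + 52·52 = 10389
λ ≈ 83352/10389 = 8.023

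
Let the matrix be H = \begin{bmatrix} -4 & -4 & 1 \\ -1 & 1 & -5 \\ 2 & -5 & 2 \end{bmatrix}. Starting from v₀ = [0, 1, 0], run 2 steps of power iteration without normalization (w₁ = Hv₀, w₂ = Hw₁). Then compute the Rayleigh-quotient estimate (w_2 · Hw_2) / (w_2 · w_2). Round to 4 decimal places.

w1 = Hv₀ = (-4, 1, -5)
w2 = Hw1 = (7, 30, -23)
Hw2 = (-171, 138, -182)
w2·Hw2 = 7·(-171) + 30·138 + (-23)·(-182) = 7129; w2·w2 = 7·7 + 30·30 + (-23)·(-23) = 1478
λ ≈ 7129/1478 = 4.8234

4.8234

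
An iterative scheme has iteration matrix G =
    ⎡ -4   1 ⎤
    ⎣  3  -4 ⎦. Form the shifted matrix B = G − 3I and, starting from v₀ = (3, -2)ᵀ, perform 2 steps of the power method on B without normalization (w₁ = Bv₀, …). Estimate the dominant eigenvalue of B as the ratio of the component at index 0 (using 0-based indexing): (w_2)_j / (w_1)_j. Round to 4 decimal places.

B = G − 3I has rows (-7, 1); (3, -7)
w1 = Bv₀ = (-23, 23)
w2 = Bw1 = (184, -230)
Ratio: 184/-23 = -8.0000

-8.0000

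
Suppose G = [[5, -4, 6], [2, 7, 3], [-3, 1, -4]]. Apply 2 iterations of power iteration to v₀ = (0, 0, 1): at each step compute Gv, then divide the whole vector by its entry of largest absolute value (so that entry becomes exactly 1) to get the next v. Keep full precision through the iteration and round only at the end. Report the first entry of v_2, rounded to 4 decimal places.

Gv0 = (6.00000, 3.00000, -4.00000); divide by 6.00000 → v1 = (1.00000, 0.50000, -0.66667)
Gv1 = (-1.00000, 3.50000, 0.16667); divide by 3.50000 → v2 = (-0.28571, 1.00000, 0.04762)
Requested entry of v2: -6/21 = -0.2857

-0.2857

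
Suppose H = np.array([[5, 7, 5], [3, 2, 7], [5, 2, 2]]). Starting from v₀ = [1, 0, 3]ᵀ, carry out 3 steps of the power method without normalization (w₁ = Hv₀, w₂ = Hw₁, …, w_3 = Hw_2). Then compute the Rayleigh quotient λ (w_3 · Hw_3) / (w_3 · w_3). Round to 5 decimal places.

λ ≈ 12.71135

w1 = Hv₀ = (5·1 + 7·0 + 5·3; 3·1 + 2·0 + 7·3; 5·1 + 2·0 + 2·3) = (20, 24, 11)
w2 = Hw1 = (5·20 + 7·24 + 5·11; 3·20 + 2·24 + 7·11; 5·20 + 2·24 + 2·11) = (323, 185, 170)
w3 = Hw2 = (3760, 2529, 2325)
Hw3 = (48128, 32613, 28508)
w3·Hw3 = 3760·48128 + 2529·32613 + 2325·28508 = 329720657; w3·w3 = 3760·3760 + 2529·2529 + 2325·2325 = 25939066
λ ≈ 329720657/25939066 = 12.71135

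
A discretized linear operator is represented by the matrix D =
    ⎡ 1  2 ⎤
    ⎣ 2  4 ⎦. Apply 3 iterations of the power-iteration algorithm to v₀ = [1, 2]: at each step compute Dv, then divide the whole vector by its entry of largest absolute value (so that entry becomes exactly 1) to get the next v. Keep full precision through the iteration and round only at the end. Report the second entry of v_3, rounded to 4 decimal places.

1.0000

Dv0 = (5.00000, 10.00000); divide by 10.00000 → v1 = (0.50000, 1.00000)
Dv1 = (2.50000, 5.00000); divide by 5.00000 → v2 = (0.50000, 1.00000)
Dv2 = (2.50000, 5.00000); divide by 5.00000 → v3 = (0.50000, 1.00000)
Requested entry of v3: 250/250 = 1.0000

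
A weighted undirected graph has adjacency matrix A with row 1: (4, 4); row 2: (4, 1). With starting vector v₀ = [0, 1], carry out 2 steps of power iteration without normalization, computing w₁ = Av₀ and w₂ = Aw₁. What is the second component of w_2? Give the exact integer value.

w1 = Av₀ = (4, 1)
w2 = Aw1 = (20, 17)
The requested component of w2 is 17.

17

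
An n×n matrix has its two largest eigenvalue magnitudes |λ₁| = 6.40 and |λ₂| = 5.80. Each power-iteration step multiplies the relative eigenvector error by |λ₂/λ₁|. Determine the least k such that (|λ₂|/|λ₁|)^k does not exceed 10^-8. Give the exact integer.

|λ₂/λ₁| = 5.80/6.40 = 0.90625
Need k ≥ ln(10^-8) / ln(0.90625) = -18.4207 / -0.0984 ≈ 187.126
Smallest integer k satisfying the bound: 188

188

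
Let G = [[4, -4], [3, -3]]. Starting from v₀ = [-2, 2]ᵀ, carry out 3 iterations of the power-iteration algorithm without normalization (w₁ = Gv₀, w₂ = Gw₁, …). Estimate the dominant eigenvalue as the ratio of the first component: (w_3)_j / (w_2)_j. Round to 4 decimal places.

w1 = Gv₀ = (-16, -12)
w2 = Gw1 = (-16, -12)
w3 = Gw2 = (-16, -12)
Ratio at component: -16 / -16 = 1.0000

λ ≈ 1.0000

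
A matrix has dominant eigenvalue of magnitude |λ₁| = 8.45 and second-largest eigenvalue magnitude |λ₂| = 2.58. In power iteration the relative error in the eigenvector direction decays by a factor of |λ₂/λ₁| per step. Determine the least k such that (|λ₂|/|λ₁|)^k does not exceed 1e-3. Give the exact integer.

|λ₂/λ₁| = 2.58/8.45 = 0.30533
Need k ≥ ln(1e-3) / ln(0.30533) = -6.9078 / -1.1864 ≈ 5.823
Smallest integer k satisfying the bound: 6

6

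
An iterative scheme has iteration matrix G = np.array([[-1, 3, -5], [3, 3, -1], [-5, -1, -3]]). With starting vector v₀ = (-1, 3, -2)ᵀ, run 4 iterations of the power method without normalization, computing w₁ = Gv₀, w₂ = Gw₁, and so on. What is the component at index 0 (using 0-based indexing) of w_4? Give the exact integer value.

w1 = Gv₀ = ((-1)·(-1) + 3·3 + (-5)·(-2); 3·(-1) + 3·3 + (-1)·(-2); (-5)·(-1) + (-1)·3 + (-3)·(-2)) = (20, 8, 8)
w2 = Gw1 = ((-1)·20 + 3·8 + (-5)·8; 3·20 + 3·8 + (-1)·8; (-5)·20 + (-1)·8 + (-3)·8) = (-36, 76, -132)
w3 = Gw2 = (924, 252, 500)
w4 = Gw3 = (-2668, 3028, -6372)
The requested component of w4 is -2668.

-2668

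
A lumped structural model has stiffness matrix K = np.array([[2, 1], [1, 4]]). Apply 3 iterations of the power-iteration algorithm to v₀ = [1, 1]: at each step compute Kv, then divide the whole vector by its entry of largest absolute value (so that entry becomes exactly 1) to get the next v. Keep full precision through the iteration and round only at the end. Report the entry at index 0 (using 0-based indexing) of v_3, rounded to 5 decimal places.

Kv0 = (3.000000, 5.000000); divide by 5.000000 → v1 = (0.600000, 1.000000)
Kv1 = (2.200000, 4.600000); divide by 4.600000 → v2 = (0.478261, 1.000000)
Kv2 = (1.956522, 4.478261); divide by 4.478261 → v3 = (0.436893, 1.000000)
Requested entry of v3: 45/103 = 0.43689

0.43689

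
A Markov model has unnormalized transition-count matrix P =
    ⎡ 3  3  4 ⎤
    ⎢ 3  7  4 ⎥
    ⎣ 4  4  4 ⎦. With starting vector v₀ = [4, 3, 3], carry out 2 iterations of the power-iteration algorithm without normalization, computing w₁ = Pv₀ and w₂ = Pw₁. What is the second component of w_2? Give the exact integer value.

w1 = Pv₀ = (3·4 + 3·3 + 4·3; 3·4 + 7·3 + 4·3; 4·4 + 4·3 + 4·3) = (33, 45, 40)
w2 = Pw1 = (3·33 + 3·45 + 4·40; 3·33 + 7·45 + 4·40; 4·33 + 4·45 + 4·40) = (394, 574, 472)
The requested component of w2 is 574.

574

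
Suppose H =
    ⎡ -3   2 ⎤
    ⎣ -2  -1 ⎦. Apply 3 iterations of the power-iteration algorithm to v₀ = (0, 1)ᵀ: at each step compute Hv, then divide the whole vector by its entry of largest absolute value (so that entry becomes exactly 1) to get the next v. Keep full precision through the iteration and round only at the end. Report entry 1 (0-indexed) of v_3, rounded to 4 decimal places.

1.0000

Hv0 = (2.00000, -1.00000); divide by 2.00000 → v1 = (1.00000, -0.50000)
Hv1 = (-4.00000, -1.50000); divide by -4.00000 → v2 = (1.00000, 0.37500)
Hv2 = (-2.25000, -2.37500); divide by -2.37500 → v3 = (0.94737, 1.00000)
Requested entry of v3: 19/19 = 1.0000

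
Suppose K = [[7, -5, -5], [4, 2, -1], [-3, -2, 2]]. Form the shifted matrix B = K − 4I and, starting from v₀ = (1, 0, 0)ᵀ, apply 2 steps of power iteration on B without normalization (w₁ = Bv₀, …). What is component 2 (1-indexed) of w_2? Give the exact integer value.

B = K − 4I has rows (3, -5, -5); (4, -2, -1); (-3, -2, -2)
w1 = Bv₀ = (3, 4, -3)
w2 = Bw1 = (4, 7, -11)
Requested component of w2: 7

7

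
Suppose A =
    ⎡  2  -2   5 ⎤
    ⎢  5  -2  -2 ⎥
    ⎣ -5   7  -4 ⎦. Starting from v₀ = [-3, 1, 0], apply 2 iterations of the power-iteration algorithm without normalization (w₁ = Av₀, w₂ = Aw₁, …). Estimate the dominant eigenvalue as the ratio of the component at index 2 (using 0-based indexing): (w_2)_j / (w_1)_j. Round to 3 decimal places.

-7.591

w1 = Av₀ = (-8, -17, 22)
w2 = Aw1 = (128, -50, -167)
Ratio at component: -167 / 22 = -7.591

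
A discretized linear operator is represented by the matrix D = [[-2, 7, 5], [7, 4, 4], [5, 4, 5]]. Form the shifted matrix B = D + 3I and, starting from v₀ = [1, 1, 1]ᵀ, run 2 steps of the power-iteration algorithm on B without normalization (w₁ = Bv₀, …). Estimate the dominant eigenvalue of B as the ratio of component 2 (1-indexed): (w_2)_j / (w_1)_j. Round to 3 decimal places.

B = D + 3I has rows (1, 7, 5); (7, 7, 4); (5, 4, 8)
w1 = Bv₀ = (13, 18, 17)
w2 = Bw1 = (224, 285, 273)
Ratio: 285/18 = 15.833

15.833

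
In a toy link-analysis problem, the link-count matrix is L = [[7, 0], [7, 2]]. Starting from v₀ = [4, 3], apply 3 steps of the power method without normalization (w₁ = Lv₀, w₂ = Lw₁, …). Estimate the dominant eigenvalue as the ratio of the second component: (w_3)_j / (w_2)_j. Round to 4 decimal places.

λ ≈ 7.1970

w1 = Lv₀ = (28, 34)
w2 = Lw1 = (196, 264)
w3 = Lw2 = (1372, 1900)
Ratio at component: 1900 / 264 = 7.1970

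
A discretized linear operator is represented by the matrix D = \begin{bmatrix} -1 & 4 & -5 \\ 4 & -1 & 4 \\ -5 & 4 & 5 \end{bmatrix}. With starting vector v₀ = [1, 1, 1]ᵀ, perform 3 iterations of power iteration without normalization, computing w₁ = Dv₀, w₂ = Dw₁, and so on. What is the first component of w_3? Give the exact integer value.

w1 = Dv₀ = (-2, 7, 4)
w2 = Dw1 = (10, 1, 58)
w3 = Dw2 = (-296, 271, 244)
The requested component of w3 is -296.

-296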